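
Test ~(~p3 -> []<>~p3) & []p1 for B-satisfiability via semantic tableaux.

Unsatisfiable

1. ~(~p3 -> []<>~p3) & []p1, 0
2. ~(~p3 -> []<>~p3), 0
3. []p1, 0
4. ~p3, 0
5. ~[]<>~p3, 0
6. p1, 0
7. ~<>~p3, 1
8. p1, 1
9. p3, 0
Accessibility: 0R0, 0R1, 1R0, 1R1
Branch closes: p3 and ~p3 both at 0.
All branches of the tableau close; one closing branch shown above.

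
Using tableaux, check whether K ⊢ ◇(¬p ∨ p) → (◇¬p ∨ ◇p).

Tableau for the negation ¬(◇(¬p ∨ p) → (◇¬p ∨ ◇p)):
1. ¬(◇(¬p ∨ p) → (◇¬p ∨ ◇p)), 0
2. ◇(¬p ∨ p), 0
3. ¬(◇¬p ∨ ◇p), 0
4. ¬◇¬p, 0
5. ¬◇p, 0
6. ¬p ∨ p, 1
7. p, 1
8. ¬p, 1
Accessibility: 0R1
Branch closes: p and ¬p both at 1.
All branches of the negation close; one closing branch shown above.

Valid in K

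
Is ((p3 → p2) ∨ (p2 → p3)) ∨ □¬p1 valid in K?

Valid in K

Tableau for the negation ¬(((p3 → p2) ∨ (p2 → p3)) ∨ □¬p1):
1. ¬(((p3 → p2) ∨ (p2 → p3)) ∨ □¬p1), 0
2. ¬((p3 → p2) ∨ (p2 → p3)), 0
3. ¬□¬p1, 0
4. ¬(p3 → p2), 0
5. ¬(p2 → p3), 0
6. p3, 0
7. ¬p2, 0
8. p2, 0
9. ¬p3, 0
Branch closes: p2 and ¬p2 both at 0.
Every branch of the negation's tableau closes; the branch above is one of them.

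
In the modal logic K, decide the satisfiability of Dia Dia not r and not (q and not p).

Yes, satisfiable

1. Dia Dia not r and not (q and not p), 0
2. Dia Dia not r, 0
3. not (q and not p), 0
4. p, 0
5. Dia not r, 1
6. not r, 2
Accessibility: 0R1, 1R2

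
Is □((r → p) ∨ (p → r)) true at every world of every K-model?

Tableau for the negation ¬□((r → p) ∨ (p → r)):
1. ¬□((r → p) ∨ (p → r)), 0
2. ¬((r → p) ∨ (p → r)), 1   [¬□-rule on 1: fresh world 1, 0R1]
3. ¬(r → p), 1   [¬∨-rule on 2]
4. ¬(p → r), 1   [¬∨-rule on 2]
5. r, 1   [¬→-rule on 3]
6. ¬p, 1   [¬→-rule on 3]
7. p, 1   [¬→-rule on 4]
8. ¬r, 1   [¬→-rule on 4]
Accessibility: 0R1
Branch closes: p and ¬p both at 1.
All branches of the negation close; one closing branch shown above.

Yes, valid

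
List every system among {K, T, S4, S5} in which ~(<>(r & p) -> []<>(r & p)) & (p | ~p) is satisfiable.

K, T, S4

S4-tableau for the formula:
1. ~(<>(r & p) -> []<>(r & p)) & (p | ~p), u
2. ~(<>(r & p) -> []<>(r & p)), u   [&-rule on 1]
3. p | ~p, u   [&-rule on 1]
4. <>(r & p), u   [~->-rule on 2]
5. ~[]<>(r & p), u   [~->-rule on 2]
6. ~p, u   [|-rule on 3 (branches; this branch)]
7. r & p, v   [<>-rule on 4: fresh world v, uRv]
8. r, v   [&-rule on 7]
9. p, v   [&-rule on 7]
10. ~<>(r & p), w   [~[]-rule on 5: fresh world w, uRw]
11. ~(r & p), w   [~<>-rule on 10 via wRw]
12. ~p, w   [~&-rule on 11 (branches; this branch)]
Accessibility: uRu, uRv, uRw, vRv, wRw
Complete open branch: satisfiable in S4, hence also in K, T (this S4-model is also a K-model and a T-model).
S5-tableau for the formula:
1. ~(<>(r & p) -> []<>(r & p)) & (p | ~p), u
2. ~(<>(r & p) -> []<>(r & p)), u   [&-rule on 1]
3. p | ~p, u   [&-rule on 1]
4. <>(r & p), u   [~->-rule on 2]
5. ~[]<>(r & p), u   [~->-rule on 2]
6. ~p, u   [|-rule on 3 (branches; this branch)]
7. r & p, v   [<>-rule on 4: fresh world v, uRv]
8. r, v   [&-rule on 7]
9. p, v   [&-rule on 7]
10. ~<>(r & p), w   [~[]-rule on 5: fresh world w, uRw]
11. ~(r & p), u   [~<>-rule on 10 via wRu]
12. ~(r & p), v   [~<>-rule on 10 via wRv]
13. ~(r & p), w   [~<>-rule on 10 via wRw]
14. ~p, v   [~&-rule on 12 (branches; this branch)]
Accessibility: uRu, uRv, uRw, vRu, vRv, vRw, wRu, wRv, wRw
Branch closes: p and ~p both at v.
Every branch closes (one shown): unsatisfiable in S5.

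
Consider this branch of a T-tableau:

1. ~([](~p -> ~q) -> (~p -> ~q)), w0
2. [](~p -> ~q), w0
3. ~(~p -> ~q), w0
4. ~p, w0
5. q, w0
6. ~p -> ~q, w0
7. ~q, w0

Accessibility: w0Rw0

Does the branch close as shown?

Both q and ~q appear at w0.

Yes, closed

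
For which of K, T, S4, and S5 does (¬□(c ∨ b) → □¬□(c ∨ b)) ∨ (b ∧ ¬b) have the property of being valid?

S5

S4-tableau for the negation ¬((¬□(c ∨ b) → □¬□(c ∨ b)) ∨ (b ∧ ¬b)):
1. ¬((¬□(c ∨ b) → □¬□(c ∨ b)) ∨ (b ∧ ¬b)), 0
2. ¬(¬□(c ∨ b) → □¬□(c ∨ b)), 0
3. ¬(b ∧ ¬b), 0
4. ¬□(c ∨ b), 0
5. ¬□¬□(c ∨ b), 0
6. b, 0
7. ¬(c ∨ b), 1
8. ¬c, 1
9. ¬b, 1
10. □(c ∨ b), 2
11. c ∨ b, 2
12. b, 2
Accessibility: 0R0, 0R1, 0R2, 1R1, 2R2
Complete open branch: countermodel on an S4-frame, so not valid in S4, nor in K, T (the same frame is also a K-frame and a T-frame).
S5-tableau for the negation ¬((¬□(c ∨ b) → □¬□(c ∨ b)) ∨ (b ∧ ¬b)):
1. ¬((¬□(c ∨ b) → □¬□(c ∨ b)) ∨ (b ∧ ¬b)), 0
2. ¬(¬□(c ∨ b) → □¬□(c ∨ b)), 0
3. ¬(b ∧ ¬b), 0
4. ¬□(c ∨ b), 0
5. ¬□¬□(c ∨ b), 0
6. b, 0
7. ¬(c ∨ b), 1
8. ¬c, 1
9. ¬b, 1
10. □(c ∨ b), 2
11. c ∨ b, 0
12. c ∨ b, 1
13. c ∨ b, 2
14. b, 1
Accessibility: 0R0, 0R1, 0R2, 1R0, 1R1, 1R2, 2R0, 2R1, 2R2
Branch closes: b and ¬b both at 1.
Every branch closes (one shown): valid in S5.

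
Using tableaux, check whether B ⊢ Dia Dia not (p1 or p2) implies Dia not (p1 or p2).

Tableau for the negation not (Dia Dia not (p1 or p2) implies Dia not (p1 or p2)):
1. not (Dia Dia not (p1 or p2) implies Dia not (p1 or p2)), 0
2. Dia Dia not (p1 or p2), 0
3. not Dia not (p1 or p2), 0
4. p1 or p2, 0
5. p2, 0
6. Dia not (p1 or p2), 1
7. p1 or p2, 1
8. p2, 1
9. not (p1 or p2), 2
10. not p1, 2
11. not p2, 2
Accessibility: 0R0, 0R1, 1R0, 1R1, 1R2, 2R1, 2R2
The negation has an open branch (countermodel exists).

Invalid (countermodel exists)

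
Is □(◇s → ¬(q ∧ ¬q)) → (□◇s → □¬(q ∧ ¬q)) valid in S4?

Yes, valid

Tableau for the negation ¬(□(◇s → ¬(q ∧ ¬q)) → (□◇s → □¬(q ∧ ¬q))):
1. ¬(□(◇s → ¬(q ∧ ¬q)) → (□◇s → □¬(q ∧ ¬q))), u
2. □(◇s → ¬(q ∧ ¬q)), u
3. ¬(□◇s → □¬(q ∧ ¬q)), u
4. □◇s, u
5. ¬□¬(q ∧ ¬q), u
6. ◇s → ¬(q ∧ ¬q), u
7. ◇s, u
8. ¬(q ∧ ¬q), u
9. q, u
10. q ∧ ¬q, v
11. q, v
12. ¬q, v
Accessibility: uRu, uRv, vRv
Branch closes: q and ¬q both at v.
Every branch of the negation's tableau closes; the branch above is one of them.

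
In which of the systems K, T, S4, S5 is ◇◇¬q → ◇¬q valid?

T-tableau for the negation ¬(◇◇¬q → ◇¬q):
1. ¬(◇◇¬q → ◇¬q), u
2. ◇◇¬q, u   [¬→-rule on 1]
3. ¬◇¬q, u   [¬→-rule on 1]
4. q, u   [¬◇-rule on 3 via uRu]
5. ◇¬q, v   [◇-rule on 2: fresh world v, uRv]
6. q, v   [¬◇-rule on 3 via uRv]
7. ¬q, w   [◇-rule on 5: fresh world w, vRw]
Accessibility: uRu, uRv, vRv, vRw, wRw
Complete open branch: countermodel on a T-frame, so not valid in T, nor in K (the same frame is also a K-frame).
S4-tableau for the negation ¬(◇◇¬q → ◇¬q):
1. ¬(◇◇¬q → ◇¬q), u
2. ◇◇¬q, u   [¬→-rule on 1]
3. ¬◇¬q, u   [¬→-rule on 1]
4. q, u   [¬◇-rule on 3 via uRu]
5. ◇¬q, v   [◇-rule on 2: fresh world v, uRv]
6. q, v   [¬◇-rule on 3 via uRv]
7. ¬q, w   [◇-rule on 5: fresh world w, vRw]
8. q, w   [¬◇-rule on 3 via uRw]
Accessibility: uRu, uRv, uRw, vRv, vRw, wRw
Branch closes: q and ¬q both at w.
Every branch closes (one shown): valid in S4, hence also in S5 (every theorem of S4 is a theorem of S5).

S4, S5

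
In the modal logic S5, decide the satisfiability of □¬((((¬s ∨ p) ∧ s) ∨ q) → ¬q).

1. □¬((((¬s ∨ p) ∧ s) ∨ q) → ¬q), 0
2. ¬((((¬s ∨ p) ∧ s) ∨ q) → ¬q), 0
3. ((¬s ∨ p) ∧ s) ∨ q, 0
4. q, 0
Accessibility: 0R0

Satisfiable (open branch found)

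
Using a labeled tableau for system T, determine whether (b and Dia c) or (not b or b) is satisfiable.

1. (b and Dia c) or (not b or b), 0
2. not b or b, 0
3. b, 0
Accessibility: 0R0

Satisfiable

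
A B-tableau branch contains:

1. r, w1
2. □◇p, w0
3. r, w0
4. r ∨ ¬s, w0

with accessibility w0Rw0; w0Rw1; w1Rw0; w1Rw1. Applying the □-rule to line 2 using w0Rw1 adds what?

◇p, w1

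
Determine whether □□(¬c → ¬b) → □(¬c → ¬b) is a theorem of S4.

Tableau for the negation ¬(□□(¬c → ¬b) → □(¬c → ¬b)):
1. ¬(□□(¬c → ¬b) → □(¬c → ¬b)), 0
2. □□(¬c → ¬b), 0
3. ¬□(¬c → ¬b), 0
4. □(¬c → ¬b), 0
5. ¬c → ¬b, 0
6. ¬b, 0
7. ¬(¬c → ¬b), 1
8. ¬c, 1
9. b, 1
10. □(¬c → ¬b), 1
11. ¬c → ¬b, 1
12. ¬b, 1
Accessibility: 0R0, 0R1, 1R1
Branch closes: b and ¬b both at 1.
All branches of the negation close; one closing branch shown above.

Yes, valid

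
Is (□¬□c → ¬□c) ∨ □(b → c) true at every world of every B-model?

Tableau for the negation ¬((□¬□c → ¬□c) ∨ □(b → c)):
1. ¬((□¬□c → ¬□c) ∨ □(b → c)), 0
2. ¬(□¬□c → ¬□c), 0
3. ¬□(b → c), 0
4. □¬□c, 0
5. □c, 0
6. ¬□c, 0
7. c, 0
8. ¬(b → c), 1
9. b, 1
10. ¬c, 1
11. ¬□c, 1
12. c, 1
Accessibility: 0R0, 0R1, 1R0, 1R1
Branch closes: c and ¬c both at 1.
Every branch of the negation's tableau closes; the branch above is one of them.

Valid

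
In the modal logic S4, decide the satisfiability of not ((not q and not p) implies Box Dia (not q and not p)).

1. not ((not q and not p) implies Box Dia (not q and not p)), u
2. not q and not p, u
3. not Box Dia (not q and not p), u
4. not q, u
5. not p, u
6. not Dia (not q and not p), v
7. not (not q and not p), v
8. p, v
Accessibility: uRu, uRv, vRv

Yes, satisfiable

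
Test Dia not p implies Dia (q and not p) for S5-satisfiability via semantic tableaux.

1. Dia not p implies Dia (q and not p), 0
2. Dia (q and not p), 0
3. q and not p, 1
4. q, 1
5. not p, 1
Accessibility: 0R0, 0R1, 1R0, 1R1

Yes, satisfiable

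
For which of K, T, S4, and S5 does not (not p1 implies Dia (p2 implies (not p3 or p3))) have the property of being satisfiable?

K

K-tableau for the formula:
1. not (not p1 implies Dia (p2 implies (not p3 or p3))), u
2. not p1, u
3. not Dia (p2 implies (not p3 or p3)), u
Complete open branch: satisfiable in K.
T-tableau for the formula:
1. not (not p1 implies Dia (p2 implies (not p3 or p3))), u
2. not p1, u
3. not Dia (p2 implies (not p3 or p3)), u
4. not (p2 implies (not p3 or p3)), u
5. p2, u
6. not (not p3 or p3), u
7. p3, u
8. not p3, u
Accessibility: uRu
Branch closes: p3 and not p3 both at u.
Every branch closes (one shown): unsatisfiable in T, hence also in S4, S5 (every S4/S5-frame is a T-frame).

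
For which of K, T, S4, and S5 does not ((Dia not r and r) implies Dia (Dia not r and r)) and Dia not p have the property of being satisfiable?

T-tableau for the formula:
1. not ((Dia not r and r) implies Dia (Dia not r and r)) and Dia not p, u
2. not ((Dia not r and r) implies Dia (Dia not r and r)), u
3. Dia not p, u
4. Dia not r and r, u
5. not Dia (Dia not r and r), u
6. Dia not r, u
7. r, u
8. not (Dia not r and r), u
9. not Dia not r, u
10. not p, v
11. not (Dia not r and r), v
12. r, v
13. not Dia not r, v
14. not r, w
15. not (Dia not r and r), w
16. r, w
Accessibility: uRu, uRv, uRw, vRv, wRw
Branch closes: r and not r both at w.
Every branch closes (one shown): unsatisfiable in T, hence also in S4, S5 (every S4/S5-frame is a T-frame).
K-tableau for the formula:
1. not ((Dia not r and r) implies Dia (Dia not r and r)) and Dia not p, u
2. not ((Dia not r and r) implies Dia (Dia not r and r)), u
3. Dia not p, u
4. Dia not r and r, u
5. not Dia (Dia not r and r), u
6. Dia not r, u
7. r, u
8. not p, v
9. not (Dia not r and r), v
10. not r, v
11. not r, w
12. not (Dia not r and r), w
Accessibility: uRv, uRw
Complete open branch: satisfiable in K.

K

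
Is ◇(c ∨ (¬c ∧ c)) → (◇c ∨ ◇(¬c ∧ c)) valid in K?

Tableau for the negation ¬(◇(c ∨ (¬c ∧ c)) → (◇c ∨ ◇(¬c ∧ c))):
1. ¬(◇(c ∨ (¬c ∧ c)) → (◇c ∨ ◇(¬c ∧ c))), 0
2. ◇(c ∨ (¬c ∧ c)), 0
3. ¬(◇c ∨ ◇(¬c ∧ c)), 0
4. ¬◇c, 0
5. ¬◇(¬c ∧ c), 0
6. c ∨ (¬c ∧ c), 1
7. ¬c, 1
8. ¬(¬c ∧ c), 1
9. ¬c ∧ c, 1
10. c, 1
Accessibility: 0R1
Branch closes: c and ¬c both at 1.
Every branch of the negation's tableau closes; the branch above is one of them.

Yes, valid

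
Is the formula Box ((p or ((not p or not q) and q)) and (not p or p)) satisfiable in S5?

1. Box ((p or ((not p or not q) and q)) and (not p or p)), w0
2. (p or ((not p or not q) and q)) and (not p or p), w0
3. p or ((not p or not q) and q), w0
4. not p or p, w0
5. (not p or not q) and q, w0
6. not p or not q, w0
7. q, w0
8. not p, w0
Accessibility: w0Rw0

Satisfiable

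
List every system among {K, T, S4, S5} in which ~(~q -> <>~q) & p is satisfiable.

K

T-tableau for the formula:
1. ~(~q -> <>~q) & p, u
2. ~(~q -> <>~q), u   [&-rule on 1]
3. p, u   [&-rule on 1]
4. ~q, u   [~->-rule on 2]
5. ~<>~q, u   [~->-rule on 2]
6. q, u   [~<>-rule on 5 via uRu]
Accessibility: uRu
Branch closes: q and ~q both at u.
Every branch closes (one shown): unsatisfiable in T, hence also in S4, S5 (every S4/S5-frame is a T-frame).
K-tableau for the formula:
1. ~(~q -> <>~q) & p, u
2. ~(~q -> <>~q), u   [&-rule on 1]
3. p, u   [&-rule on 1]
4. ~q, u   [~->-rule on 2]
5. ~<>~q, u   [~->-rule on 2]
Complete open branch: satisfiable in K.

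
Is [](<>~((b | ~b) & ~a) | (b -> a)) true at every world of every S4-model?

Tableau for the negation ~[](<>~((b | ~b) & ~a) | (b -> a)):
1. ~[](<>~((b | ~b) & ~a) | (b -> a)), 0
2. ~(<>~((b | ~b) & ~a) | (b -> a)), 1   [~[]-rule on 1: fresh world 1, 0R1]
3. ~<>~((b | ~b) & ~a), 1   [~|-rule on 2]
4. ~(b -> a), 1   [~|-rule on 2]
5. b, 1   [~->-rule on 4]
6. ~a, 1   [~->-rule on 4]
7. (b | ~b) & ~a, 1   [~<>-rule on 3 via 1R1]
8. b | ~b, 1   [&-rule on 7]
Accessibility: 0R0, 0R1, 1R1
The negation has an open branch (countermodel exists).

Invalid (countermodel exists)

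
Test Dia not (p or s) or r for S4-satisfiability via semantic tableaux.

1. Dia not (p or s) or r, w0
2. r, w0   [or-rule on 1 (branches; this branch)]
Accessibility: w0Rw0

Yes, satisfiable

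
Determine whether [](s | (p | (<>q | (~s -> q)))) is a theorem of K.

Not valid

Tableau for the negation ~[](s | (p | (<>q | (~s -> q)))):
1. ~[](s | (p | (<>q | (~s -> q)))), w0
2. ~(s | (p | (<>q | (~s -> q)))), w1
3. ~s, w1
4. ~(p | (<>q | (~s -> q))), w1
5. ~p, w1
6. ~(<>q | (~s -> q)), w1
7. ~<>q, w1
8. ~(~s -> q), w1
9. ~q, w1
Accessibility: w0Rw1
The negation has an open branch (countermodel exists).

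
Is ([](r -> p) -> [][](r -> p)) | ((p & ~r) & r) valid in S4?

Tableau for the negation ~(([](r -> p) -> [][](r -> p)) | ((p & ~r) & r)):
1. ~(([](r -> p) -> [][](r -> p)) | ((p & ~r) & r)), 0
2. ~([](r -> p) -> [][](r -> p)), 0   [~|-rule on 1]
3. ~((p & ~r) & r), 0   [~|-rule on 1]
4. [](r -> p), 0   [~->-rule on 2]
5. ~[][](r -> p), 0   [~->-rule on 2]
6. r -> p, 0   [[]-rule on 4 via 0R0]
7. ~(p & ~r), 0   [~&-rule on 3 (branches; this branch)]
8. p, 0   [->-rule on 6 (branches; this branch)]
9. r, 0   [~&-rule on 7 (branches; this branch)]
10. ~[](r -> p), 1   [~[]-rule on 5: fresh world 1, 0R1]
11. r -> p, 1   [[]-rule on 4 via 0R1]
12. p, 1   [->-rule on 11 (branches; this branch)]
13. ~(r -> p), 2   [~[]-rule on 10: fresh world 2, 1R2]
14. r, 2   [~->-rule on 13]
15. ~p, 2   [~->-rule on 13]
16. r -> p, 2   [[]-rule on 4 via 0R2]
17. p, 2   [->-rule on 16 (branches; this branch)]
Accessibility: 0R0, 0R1, 0R2, 1R1, 1R2, 2R2
Branch closes: p and ~p both at 2.
Every branch of the negation's tableau closes; the branch above is one of them.

Valid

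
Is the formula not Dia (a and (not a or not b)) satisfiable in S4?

Satisfiable (open branch found)

1. not Dia (a and (not a or not b)), u
2. not (a and (not a or not b)), u
3. not (not a or not b), u
4. a, u
5. b, u
Accessibility: uRu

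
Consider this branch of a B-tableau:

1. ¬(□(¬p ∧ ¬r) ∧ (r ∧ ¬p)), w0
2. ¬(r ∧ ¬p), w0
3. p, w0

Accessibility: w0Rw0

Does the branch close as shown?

No atom appears with both signs at the same world.

Not closed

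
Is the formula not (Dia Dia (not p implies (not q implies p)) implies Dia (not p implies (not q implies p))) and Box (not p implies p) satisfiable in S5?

1. not (Dia Dia (not p implies (not q implies p)) implies Dia (not p implies (not q implies p))) and Box (not p implies p), w0
2. not (Dia Dia (not p implies (not q implies p)) implies Dia (not p implies (not q implies p))), w0
3. Box (not p implies p), w0
4. Dia Dia (not p implies (not q implies p)), w0
5. not Dia (not p implies (not q implies p)), w0
6. not p implies p, w0
7. not (not p implies (not q implies p)), w0
8. not p, w0
9. not (not q implies p), w0
10. not q, w0
11. p, w0
Accessibility: w0Rw0
Branch closes: p and not p both at w0.
(One branch shown.) All branches close.

Unsatisfiable (every branch closes)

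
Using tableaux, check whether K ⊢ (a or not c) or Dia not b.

Tableau for the negation not ((a or not c) or Dia not b):
1. not ((a or not c) or Dia not b), 0
2. not (a or not c), 0   [neg-or-rule on 1]
3. not Dia not b, 0   [neg-or-rule on 1]
4. not a, 0   [neg-or-rule on 2]
5. c, 0   [neg-or-rule on 2]
The negation has an open branch (countermodel exists).

No, not valid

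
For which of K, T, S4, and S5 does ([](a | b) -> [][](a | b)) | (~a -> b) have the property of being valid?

T, S4, S5

K-tableau for the negation ~(([](a | b) -> [][](a | b)) | (~a -> b)):
1. ~(([](a | b) -> [][](a | b)) | (~a -> b)), u
2. ~([](a | b) -> [][](a | b)), u
3. ~(~a -> b), u
4. [](a | b), u
5. ~[][](a | b), u
6. ~a, u
7. ~b, u
8. ~[](a | b), v
9. a | b, v
10. b, v
11. ~(a | b), w
12. ~a, w
13. ~b, w
Accessibility: uRv, vRw
Complete open branch: countermodel on a K-frame, so not valid in K.
T-tableau for the negation ~(([](a | b) -> [][](a | b)) | (~a -> b)):
1. ~(([](a | b) -> [][](a | b)) | (~a -> b)), u
2. ~([](a | b) -> [][](a | b)), u
3. ~(~a -> b), u
4. [](a | b), u
5. ~[][](a | b), u
6. ~a, u
7. ~b, u
8. a | b, u
9. b, u
Accessibility: uRu
Branch closes: b and ~b both at u.
Every branch closes (one shown): valid in T, hence also in S4, S5 (every theorem of T is a theorem of S4 and S5).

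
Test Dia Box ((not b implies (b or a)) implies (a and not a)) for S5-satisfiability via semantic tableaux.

1. Dia Box ((not b implies (b or a)) implies (a and not a)), w0
2. Box ((not b implies (b or a)) implies (a and not a)), w1
3. (not b implies (b or a)) implies (a and not a), w0
4. (not b implies (b or a)) implies (a and not a), w1
5. not (not b implies (b or a)), w0
6. not b, w0
7. not (b or a), w0
8. not a, w0
9. not (not b implies (b or a)), w1
10. not b, w1
11. not (b or a), w1
12. not a, w1
Accessibility: w0Rw0, w0Rw1, w1Rw0, w1Rw1

Satisfiable (open branch found)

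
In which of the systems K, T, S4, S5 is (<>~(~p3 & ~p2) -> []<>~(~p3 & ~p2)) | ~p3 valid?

S4-tableau for the negation ~((<>~(~p3 & ~p2) -> []<>~(~p3 & ~p2)) | ~p3):
1. ~((<>~(~p3 & ~p2) -> []<>~(~p3 & ~p2)) | ~p3), u
2. ~(<>~(~p3 & ~p2) -> []<>~(~p3 & ~p2)), u   [~|-rule on 1]
3. p3, u   [~|-rule on 1]
4. <>~(~p3 & ~p2), u   [~->-rule on 2]
5. ~[]<>~(~p3 & ~p2), u   [~->-rule on 2]
6. ~(~p3 & ~p2), v   [<>-rule on 4: fresh world v, uRv]
7. p2, v   [~&-rule on 6 (branches; this branch)]
8. ~<>~(~p3 & ~p2), w   [~[]-rule on 5: fresh world w, uRw]
9. ~p3 & ~p2, w   [~<>-rule on 8 via wRw]
10. ~p3, w   [&-rule on 9]
11. ~p2, w   [&-rule on 9]
Accessibility: uRu, uRv, uRw, vRv, wRw
Complete open branch: countermodel on an S4-frame, so not valid in S4, nor in K, T (the same frame is also a K-frame and a T-frame).
S5-tableau for the negation ~((<>~(~p3 & ~p2) -> []<>~(~p3 & ~p2)) | ~p3):
1. ~((<>~(~p3 & ~p2) -> []<>~(~p3 & ~p2)) | ~p3), u
2. ~(<>~(~p3 & ~p2) -> []<>~(~p3 & ~p2)), u   [~|-rule on 1]
3. p3, u   [~|-rule on 1]
4. <>~(~p3 & ~p2), u   [~->-rule on 2]
5. ~[]<>~(~p3 & ~p2), u   [~->-rule on 2]
6. ~(~p3 & ~p2), v   [<>-rule on 4: fresh world v, uRv]
7. p2, v   [~&-rule on 6 (branches; this branch)]
8. ~<>~(~p3 & ~p2), w   [~[]-rule on 5: fresh world w, uRw]
9. ~p3 & ~p2, u   [~<>-rule on 8 via wRu]
10. ~p3, u   [&-rule on 9]
11. ~p2, u   [&-rule on 9]
Accessibility: uRu, uRv, uRw, vRu, vRv, vRw, wRu, wRv, wRw
Branch closes: p3 and ~p3 both at u.
Every branch closes (one shown): valid in S5.

S5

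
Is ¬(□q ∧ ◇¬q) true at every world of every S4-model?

Valid in S4

Tableau for the negation □q ∧ ◇¬q:
1. □q ∧ ◇¬q, 0
2. □q, 0
3. ◇¬q, 0
4. q, 0
5. ¬q, 1
6. q, 1
Accessibility: 0R0, 0R1, 1R1
Branch closes: q and ¬q both at 1.
All branches of the negation close; one closing branch shown above.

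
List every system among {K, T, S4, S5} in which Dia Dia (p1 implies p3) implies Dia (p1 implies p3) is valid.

T-tableau for the negation not (Dia Dia (p1 implies p3) implies Dia (p1 implies p3)):
1. not (Dia Dia (p1 implies p3) implies Dia (p1 implies p3)), u
2. Dia Dia (p1 implies p3), u   [neg-implies-rule on 1]
3. not Dia (p1 implies p3), u   [neg-implies-rule on 1]
4. not (p1 implies p3), u   [neg-Dia-rule on 3 via uRu]
5. p1, u   [neg-implies-rule on 4]
6. not p3, u   [neg-implies-rule on 4]
7. Dia (p1 implies p3), v   [Dia-rule on 2: fresh world v, uRv]
8. not (p1 implies p3), v   [neg-Dia-rule on 3 via uRv]
9. p1, v   [neg-implies-rule on 8]
10. not p3, v   [neg-implies-rule on 8]
11. p1 implies p3, w   [Dia-rule on 7: fresh world w, vRw]
12. p3, w   [implies-rule on 11 (branches; this branch)]
Accessibility: uRu, uRv, vRv, vRw, wRw
Complete open branch: countermodel on a T-frame, so not valid in T, nor in K (the same frame is also a K-frame).
S4-tableau for the negation not (Dia Dia (p1 implies p3) implies Dia (p1 implies p3)):
1. not (Dia Dia (p1 implies p3) implies Dia (p1 implies p3)), u
2. Dia Dia (p1 implies p3), u   [neg-implies-rule on 1]
3. not Dia (p1 implies p3), u   [neg-implies-rule on 1]
4. not (p1 implies p3), u   [neg-Dia-rule on 3 via uRu]
5. p1, u   [neg-implies-rule on 4]
6. not p3, u   [neg-implies-rule on 4]
7. Dia (p1 implies p3), v   [Dia-rule on 2: fresh world v, uRv]
8. not (p1 implies p3), v   [neg-Dia-rule on 3 via uRv]
9. p1, v   [neg-implies-rule on 8]
10. not p3, v   [neg-implies-rule on 8]
11. p1 implies p3, w   [Dia-rule on 7: fresh world w, vRw]
12. not (p1 implies p3), w   [neg-Dia-rule on 3 via uRw]
13. p1, w   [neg-implies-rule on 12]
14. not p3, w   [neg-implies-rule on 12]
15. p3, w   [implies-rule on 11 (branches; this branch)]
Accessibility: uRu, uRv, uRw, vRv, vRw, wRw
Branch closes: p3 and not p3 both at w.
Every branch closes (one shown): valid in S4, hence also in S5 (every theorem of S4 is a theorem of S5).

S4, S5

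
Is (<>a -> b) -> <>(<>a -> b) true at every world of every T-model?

Valid in T

Tableau for the negation ~((<>a -> b) -> <>(<>a -> b)):
1. ~((<>a -> b) -> <>(<>a -> b)), u
2. <>a -> b, u   [~->-rule on 1]
3. ~<>(<>a -> b), u   [~->-rule on 1]
4. ~(<>a -> b), u   [~<>-rule on 3 via uRu]
5. <>a, u   [~->-rule on 4]
6. ~b, u   [~->-rule on 4]
7. ~<>a, u   [->-rule on 2 (branches; this branch)]
8. ~a, u   [~<>-rule on 7 via uRu]
9. a, v   [<>-rule on 5: fresh world v, uRv]
10. ~(<>a -> b), v   [~<>-rule on 3 via uRv]
11. <>a, v   [~->-rule on 10]
12. ~b, v   [~->-rule on 10]
13. ~a, v   [~<>-rule on 7 via uRv]
Accessibility: uRu, uRv, vRv
Branch closes: a and ~a both at v.
All branches of the negation close; one closing branch shown above.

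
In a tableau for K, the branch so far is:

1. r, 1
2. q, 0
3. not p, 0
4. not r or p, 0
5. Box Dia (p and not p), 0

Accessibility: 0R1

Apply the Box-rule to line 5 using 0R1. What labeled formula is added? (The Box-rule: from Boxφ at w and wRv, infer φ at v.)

Dia (p and not p), 1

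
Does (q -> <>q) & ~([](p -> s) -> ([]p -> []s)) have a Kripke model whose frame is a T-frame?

Unsatisfiable

1. (q -> <>q) & ~([](p -> s) -> ([]p -> []s)), w0
2. q -> <>q, w0
3. ~([](p -> s) -> ([]p -> []s)), w0
4. [](p -> s), w0
5. ~([]p -> []s), w0
6. []p, w0
7. ~[]s, w0
8. p -> s, w0
9. p, w0
10. <>q, w0
11. s, w0
12. ~s, w1
13. p -> s, w1
14. p, w1
15. s, w1
Accessibility: w0Rw0, w0Rw1, w1Rw1
Branch closes: s and ~s both at w1.
(One branch shown.) All branches close.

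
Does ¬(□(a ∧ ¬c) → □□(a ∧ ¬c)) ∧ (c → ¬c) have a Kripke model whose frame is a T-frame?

Satisfiable

1. ¬(□(a ∧ ¬c) → □□(a ∧ ¬c)) ∧ (c → ¬c), w0
2. ¬(□(a ∧ ¬c) → □□(a ∧ ¬c)), w0   [∧-rule on 1]
3. c → ¬c, w0   [∧-rule on 1]
4. □(a ∧ ¬c), w0   [¬→-rule on 2]
5. ¬□□(a ∧ ¬c), w0   [¬→-rule on 2]
6. a ∧ ¬c, w0   [□-rule on 4 via w0Rw0]
7. a, w0   [∧-rule on 6]
8. ¬c, w0   [∧-rule on 6]
9. ¬□(a ∧ ¬c), w1   [¬□-rule on 5: fresh world w1, w0Rw1]
10. a ∧ ¬c, w1   [□-rule on 4 via w0Rw1]
11. a, w1   [∧-rule on 10]
12. ¬c, w1   [∧-rule on 10]
13. ¬(a ∧ ¬c), w2   [¬□-rule on 9: fresh world w2, w1Rw2]
14. c, w2   [¬∧-rule on 13 (branches; this branch)]
Accessibility: w0Rw0, w0Rw1, w1Rw1, w1Rw2, w2Rw2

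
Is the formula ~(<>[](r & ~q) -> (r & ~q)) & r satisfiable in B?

1. ~(<>[](r & ~q) -> (r & ~q)) & r, w0
2. ~(<>[](r & ~q) -> (r & ~q)), w0
3. r, w0
4. <>[](r & ~q), w0
5. ~(r & ~q), w0
6. q, w0
7. [](r & ~q), w1
8. r & ~q, w0
9. ~q, w0
Accessibility: w0Rw0, w0Rw1, w1Rw0, w1Rw1
Branch closes: q and ~q both at w0.
(One branch shown.) All branches close.

No, unsatisfiable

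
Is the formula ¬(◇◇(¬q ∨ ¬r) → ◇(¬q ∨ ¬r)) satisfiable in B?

Satisfiable

1. ¬(◇◇(¬q ∨ ¬r) → ◇(¬q ∨ ¬r)), 0
2. ◇◇(¬q ∨ ¬r), 0
3. ¬◇(¬q ∨ ¬r), 0
4. ¬(¬q ∨ ¬r), 0
5. q, 0
6. r, 0
7. ◇(¬q ∨ ¬r), 1
8. ¬(¬q ∨ ¬r), 1
9. q, 1
10. r, 1
11. ¬q ∨ ¬r, 2
12. ¬r, 2
Accessibility: 0R0, 0R1, 1R0, 1R1, 1R2, 2R1, 2R2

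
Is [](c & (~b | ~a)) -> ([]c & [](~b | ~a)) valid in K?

Tableau for the negation ~([](c & (~b | ~a)) -> ([]c & [](~b | ~a))):
1. ~([](c & (~b | ~a)) -> ([]c & [](~b | ~a))), w0
2. [](c & (~b | ~a)), w0
3. ~([]c & [](~b | ~a)), w0
4. ~[](~b | ~a), w0
5. ~(~b | ~a), w1
6. b, w1
7. a, w1
8. c & (~b | ~a), w1
9. c, w1
10. ~b | ~a, w1
11. ~a, w1
Accessibility: w0Rw1
Branch closes: a and ~a both at w1.
Every branch of the negation's tableau closes; the branch above is one of them.

Valid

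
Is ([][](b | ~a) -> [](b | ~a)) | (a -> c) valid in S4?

Tableau for the negation ~(([][](b | ~a) -> [](b | ~a)) | (a -> c)):
1. ~(([][](b | ~a) -> [](b | ~a)) | (a -> c)), u
2. ~([][](b | ~a) -> [](b | ~a)), u   [~|-rule on 1]
3. ~(a -> c), u   [~|-rule on 1]
4. [][](b | ~a), u   [~->-rule on 2]
5. ~[](b | ~a), u   [~->-rule on 2]
6. a, u   [~->-rule on 3]
7. ~c, u   [~->-rule on 3]
8. [](b | ~a), u   [[]-rule on 4 via uRu]
9. b | ~a, u   [[]-rule on 8 via uRu]
10. b, u   [|-rule on 9 (branches; this branch)]
11. ~(b | ~a), v   [~[]-rule on 5: fresh world v, uRv]
12. ~b, v   [~|-rule on 11]
13. a, v   [~|-rule on 11]
14. [](b | ~a), v   [[]-rule on 4 via uRv]
15. b | ~a, v   [[]-rule on 8 via uRv]
16. ~a, v   [|-rule on 15 (branches; this branch)]
Accessibility: uRu, uRv, vRv
Branch closes: a and ~a both at v.
All branches of the negation close; one closing branch shown above.

Valid in S4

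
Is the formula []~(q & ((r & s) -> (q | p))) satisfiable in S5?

Yes, satisfiable

1. []~(q & ((r & s) -> (q | p))), 0
2. ~(q & ((r & s) -> (q | p))), 0   [[]-rule on 1 via 0R0]
3. ~((r & s) -> (q | p)), 0   [~&-rule on 2 (branches; this branch)]
4. r & s, 0   [~->-rule on 3]
5. ~(q | p), 0   [~->-rule on 3]
6. r, 0   [&-rule on 4]
7. s, 0   [&-rule on 4]
8. ~q, 0   [~|-rule on 5]
9. ~p, 0   [~|-rule on 5]
Accessibility: 0R0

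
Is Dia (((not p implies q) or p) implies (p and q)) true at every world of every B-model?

Not valid

Tableau for the negation not Dia (((not p implies q) or p) implies (p and q)):
1. not Dia (((not p implies q) or p) implies (p and q)), 0
2. not (((not p implies q) or p) implies (p and q)), 0   [neg-Dia-rule on 1 via 0R0]
3. (not p implies q) or p, 0   [neg-implies-rule on 2]
4. not (p and q), 0   [neg-implies-rule on 2]
5. p, 0   [or-rule on 3 (branches; this branch)]
6. not q, 0   [neg-and-rule on 4 (branches; this branch)]
Accessibility: 0R0
The negation has an open branch (countermodel exists).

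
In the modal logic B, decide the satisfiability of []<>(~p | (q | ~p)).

Yes, satisfiable

1. []<>(~p | (q | ~p)), 0
2. <>(~p | (q | ~p)), 0
3. ~p | (q | ~p), 1
4. <>(~p | (q | ~p)), 1
5. q | ~p, 1
6. ~p, 1
7. ~p | (q | ~p), 2
8. q | ~p, 2
9. ~p, 2
Accessibility: 0R0, 0R1, 1R0, 1R1, 1R2, 2R1, 2R2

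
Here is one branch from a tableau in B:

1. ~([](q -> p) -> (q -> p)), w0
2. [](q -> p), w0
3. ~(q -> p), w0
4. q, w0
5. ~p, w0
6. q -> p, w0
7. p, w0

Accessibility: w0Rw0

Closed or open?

Both p and ~p appear at w0.

Yes, closed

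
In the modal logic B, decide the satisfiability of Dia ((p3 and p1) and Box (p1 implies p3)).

1. Dia ((p3 and p1) and Box (p1 implies p3)), u
2. (p3 and p1) and Box (p1 implies p3), v
3. p3 and p1, v
4. Box (p1 implies p3), v
5. p3, v
6. p1, v
7. p1 implies p3, u
8. p1 implies p3, v
9. p3, u
Accessibility: uRu, uRv, vRu, vRv

Satisfiable (open branch found)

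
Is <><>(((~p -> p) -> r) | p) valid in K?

Tableau for the negation ~<><>(((~p -> p) -> r) | p):
1. ~<><>(((~p -> p) -> r) | p), w0
The negation has an open branch (countermodel exists).

Not valid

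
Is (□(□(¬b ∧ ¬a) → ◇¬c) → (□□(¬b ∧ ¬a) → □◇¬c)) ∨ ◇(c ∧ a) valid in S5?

Tableau for the negation ¬((□(□(¬b ∧ ¬a) → ◇¬c) → (□□(¬b ∧ ¬a) → □◇¬c)) ∨ ◇(c ∧ a)):
1. ¬((□(□(¬b ∧ ¬a) → ◇¬c) → (□□(¬b ∧ ¬a) → □◇¬c)) ∨ ◇(c ∧ a)), 0
2. ¬(□(□(¬b ∧ ¬a) → ◇¬c) → (□□(¬b ∧ ¬a) → □◇¬c)), 0
3. ¬◇(c ∧ a), 0
4. □(□(¬b ∧ ¬a) → ◇¬c), 0
5. ¬(□□(¬b ∧ ¬a) → □◇¬c), 0
6. □□(¬b ∧ ¬a), 0
7. ¬□◇¬c, 0
8. ¬(c ∧ a), 0
9. □(¬b ∧ ¬a) → ◇¬c, 0
10. □(¬b ∧ ¬a), 0
11. ¬b ∧ ¬a, 0
12. ¬b, 0
13. ¬a, 0
14. ¬□(¬b ∧ ¬a), 0
15. ¬◇¬c, 1
16. ¬(c ∧ a), 1
17. □(¬b ∧ ¬a) → ◇¬c, 1
18. □(¬b ∧ ¬a), 1
19. ¬b ∧ ¬a, 1
20. ¬b, 1
21. ¬a, 1
22. c, 0
23. c, 1
24. ◇¬c, 1
25. ¬(¬b ∧ ¬a), 2
26. ¬(c ∧ a), 2
27. □(¬b ∧ ¬a) → ◇¬c, 2
28. □(¬b ∧ ¬a), 2
29. ¬b ∧ ¬a, 2
30. ¬b, 2
31. ¬a, 2
32. c, 2
33. a, 2
Accessibility: 0R0, 0R1, 0R2, 1R0, 1R1, 1R2, 2R0, 2R1, 2R2
Branch closes: a and ¬a both at 2.
Every branch of the negation's tableau closes; the branch above is one of them.

Valid in S5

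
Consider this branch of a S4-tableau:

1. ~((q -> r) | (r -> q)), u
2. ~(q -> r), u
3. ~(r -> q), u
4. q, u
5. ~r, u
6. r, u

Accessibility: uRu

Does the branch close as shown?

Both r and ~r appear at u.

Yes, closed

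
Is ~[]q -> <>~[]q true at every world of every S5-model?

Yes, valid

Tableau for the negation ~(~[]q -> <>~[]q):
1. ~(~[]q -> <>~[]q), w0
2. ~[]q, w0
3. ~<>~[]q, w0
4. []q, w0
5. q, w0
6. ~q, w1
7. []q, w1
8. q, w1
Accessibility: w0Rw0, w0Rw1, w1Rw0, w1Rw1
Branch closes: q and ~q both at w1.
Every branch of the negation's tableau closes; the branch above is one of them.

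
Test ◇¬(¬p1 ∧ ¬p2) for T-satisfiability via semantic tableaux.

Yes, satisfiable

1. ◇¬(¬p1 ∧ ¬p2), u
2. ¬(¬p1 ∧ ¬p2), v
3. p2, v
Accessibility: uRu, uRv, vRv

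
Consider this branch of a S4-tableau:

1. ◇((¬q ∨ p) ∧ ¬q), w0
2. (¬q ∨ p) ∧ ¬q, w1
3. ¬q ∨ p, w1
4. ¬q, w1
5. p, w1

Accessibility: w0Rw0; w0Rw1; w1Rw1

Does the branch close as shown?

There is no literal clash: for every atom and world, at most one sign appears.

Not closed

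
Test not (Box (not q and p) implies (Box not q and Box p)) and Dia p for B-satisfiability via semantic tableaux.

Unsatisfiable (every branch closes)

1. not (Box (not q and p) implies (Box not q and Box p)) and Dia p, 0
2. not (Box (not q and p) implies (Box not q and Box p)), 0
3. Dia p, 0
4. Box (not q and p), 0
5. not (Box not q and Box p), 0
6. not q and p, 0
7. not q, 0
8. p, 0
9. not Box p, 0
10. p, 1
11. not q and p, 1
12. not q, 1
13. not p, 2
14. not q and p, 2
15. not q, 2
16. p, 2
Accessibility: 0R0, 0R1, 0R2, 1R0, 1R1, 2R0, 2R2
Branch closes: p and not p both at 2.
Every branch closes; the branch above is one of them.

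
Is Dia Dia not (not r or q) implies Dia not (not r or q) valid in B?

Not valid

Tableau for the negation not (Dia Dia not (not r or q) implies Dia not (not r or q)):
1. not (Dia Dia not (not r or q) implies Dia not (not r or q)), w0
2. Dia Dia not (not r or q), w0
3. not Dia not (not r or q), w0
4. not r or q, w0
5. q, w0
6. Dia not (not r or q), w1
7. not r or q, w1
8. q, w1
9. not (not r or q), w2
10. r, w2
11. not q, w2
Accessibility: w0Rw0, w0Rw1, w1Rw0, w1Rw1, w1Rw2, w2Rw1, w2Rw2
The negation has an open branch (countermodel exists).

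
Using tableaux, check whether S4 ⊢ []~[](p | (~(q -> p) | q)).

Invalid (countermodel exists)

Tableau for the negation ~[]~[](p | (~(q -> p) | q)):
1. ~[]~[](p | (~(q -> p) | q)), 0
2. [](p | (~(q -> p) | q)), 1
3. p | (~(q -> p) | q), 1
4. ~(q -> p) | q, 1
5. q, 1
Accessibility: 0R0, 0R1, 1R1
The negation has an open branch (countermodel exists).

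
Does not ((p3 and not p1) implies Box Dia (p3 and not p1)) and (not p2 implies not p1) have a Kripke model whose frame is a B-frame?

1. not ((p3 and not p1) implies Box Dia (p3 and not p1)) and (not p2 implies not p1), 0
2. not ((p3 and not p1) implies Box Dia (p3 and not p1)), 0
3. not p2 implies not p1, 0
4. p3 and not p1, 0
5. not Box Dia (p3 and not p1), 0
6. p3, 0
7. not p1, 0
8. not Dia (p3 and not p1), 1
9. not (p3 and not p1), 0
10. not (p3 and not p1), 1
11. p1, 0
Accessibility: 0R0, 0R1, 1R0, 1R1
Branch closes: p1 and not p1 both at 0.
Every branch closes; the branch above is one of them.

Unsatisfiable (every branch closes)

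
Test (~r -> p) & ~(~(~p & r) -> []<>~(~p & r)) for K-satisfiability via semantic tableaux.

Yes, satisfiable

1. (~r -> p) & ~(~(~p & r) -> []<>~(~p & r)), w0
2. ~r -> p, w0
3. ~(~(~p & r) -> []<>~(~p & r)), w0
4. ~(~p & r), w0
5. ~[]<>~(~p & r), w0
6. p, w0
7. ~r, w0
8. ~<>~(~p & r), w1
Accessibility: w0Rw1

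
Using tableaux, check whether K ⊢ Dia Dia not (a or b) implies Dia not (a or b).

No, not valid

Tableau for the negation not (Dia Dia not (a or b) implies Dia not (a or b)):
1. not (Dia Dia not (a or b) implies Dia not (a or b)), u
2. Dia Dia not (a or b), u
3. not Dia not (a or b), u
4. Dia not (a or b), v
5. a or b, v
6. b, v
7. not (a or b), w
8. not a, w
9. not b, w
Accessibility: uRv, vRw
The negation has an open branch (countermodel exists).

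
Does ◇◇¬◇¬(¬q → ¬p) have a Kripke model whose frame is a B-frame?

1. ◇◇¬◇¬(¬q → ¬p), 0
2. ◇¬◇¬(¬q → ¬p), 1
3. ¬◇¬(¬q → ¬p), 2
4. ¬q → ¬p, 1
5. ¬q → ¬p, 2
6. ¬p, 1
7. ¬p, 2
Accessibility: 0R0, 0R1, 1R0, 1R1, 1R2, 2R1, 2R2

Satisfiable (open branch found)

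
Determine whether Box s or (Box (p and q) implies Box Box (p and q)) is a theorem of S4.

Tableau for the negation not (Box s or (Box (p and q) implies Box Box (p and q))):
1. not (Box s or (Box (p and q) implies Box Box (p and q))), 0
2. not Box s, 0   [neg-or-rule on 1]
3. not (Box (p and q) implies Box Box (p and q)), 0   [neg-or-rule on 1]
4. Box (p and q), 0   [neg-implies-rule on 3]
5. not Box Box (p and q), 0   [neg-implies-rule on 3]
6. p and q, 0   [Box-rule on 4 via 0R0]
7. p, 0   [and-rule on 6]
8. q, 0   [and-rule on 6]
9. not s, 1   [neg-Box-rule on 2: fresh world 1, 0R1]
10. p and q, 1   [Box-rule on 4 via 0R1]
11. p, 1   [and-rule on 10]
12. q, 1   [and-rule on 10]
13. not Box (p and q), 2   [neg-Box-rule on 5: fresh world 2, 0R2]
14. p and q, 2   [Box-rule on 4 via 0R2]
15. p, 2   [and-rule on 14]
16. q, 2   [and-rule on 14]
17. not (p and q), 3   [neg-Box-rule on 13: fresh world 3, 2R3]
18. p and q, 3   [Box-rule on 4 via 0R3]
19. p, 3   [and-rule on 18]
20. q, 3   [and-rule on 18]
21. not q, 3   [neg-and-rule on 17 (branches; this branch)]
Accessibility: 0R0, 0R1, 0R2, 0R3, 1R1, 2R2, 2R3, 3R3
Branch closes: q and not q both at 3.
Every branch of the negation's tableau closes; the branch above is one of them.

Valid in S4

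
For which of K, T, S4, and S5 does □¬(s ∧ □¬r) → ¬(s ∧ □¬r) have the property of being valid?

T-tableau for the negation ¬(□¬(s ∧ □¬r) → ¬(s ∧ □¬r)):
1. ¬(□¬(s ∧ □¬r) → ¬(s ∧ □¬r)), 0
2. □¬(s ∧ □¬r), 0   [¬→-rule on 1]
3. s ∧ □¬r, 0   [¬→-rule on 1]
4. s, 0   [∧-rule on 3]
5. □¬r, 0   [∧-rule on 3]
6. ¬(s ∧ □¬r), 0   [□-rule on 2 via 0R0]
7. ¬r, 0   [□-rule on 5 via 0R0]
8. ¬□¬r, 0   [¬∧-rule on 6 (branches; this branch)]
9. r, 1   [¬□-rule on 8: fresh world 1, 0R1]
10. ¬(s ∧ □¬r), 1   [□-rule on 2 via 0R1]
11. ¬r, 1   [□-rule on 5 via 0R1]
Accessibility: 0R0, 0R1, 1R1
Branch closes: r and ¬r both at 1.
Every branch closes (one shown): valid in T, hence also in S4, S5 (every theorem of T is a theorem of S4 and S5).
K-tableau for the negation ¬(□¬(s ∧ □¬r) → ¬(s ∧ □¬r)):
1. ¬(□¬(s ∧ □¬r) → ¬(s ∧ □¬r)), 0
2. □¬(s ∧ □¬r), 0   [¬→-rule on 1]
3. s ∧ □¬r, 0   [¬→-rule on 1]
4. s, 0   [∧-rule on 3]
5. □¬r, 0   [∧-rule on 3]
Complete open branch: countermodel on a K-frame, so not valid in K.

T, S4, S5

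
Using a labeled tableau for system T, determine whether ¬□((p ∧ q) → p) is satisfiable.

Unsatisfiable (every branch closes)

1. ¬□((p ∧ q) → p), w0
2. ¬((p ∧ q) → p), w1   [¬□-rule on 1: fresh world w1, w0Rw1]
3. p ∧ q, w1   [¬→-rule on 2]
4. ¬p, w1   [¬→-rule on 2]
5. p, w1   [∧-rule on 3]
6. q, w1   [∧-rule on 3]
Accessibility: w0Rw0, w0Rw1, w1Rw1
Branch closes: p and ¬p both at w1.
Every branch closes; the branch above is one of them.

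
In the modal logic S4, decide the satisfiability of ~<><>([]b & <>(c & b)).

1. ~<><>([]b & <>(c & b)), 0
2. ~<>([]b & <>(c & b)), 0   [~<>-rule on 1 via 0R0]
3. ~([]b & <>(c & b)), 0   [~<>-rule on 2 via 0R0]
4. ~<>(c & b), 0   [~&-rule on 3 (branches; this branch)]
5. ~(c & b), 0   [~<>-rule on 4 via 0R0]
6. ~b, 0   [~&-rule on 5 (branches; this branch)]
Accessibility: 0R0

Satisfiable (open branch found)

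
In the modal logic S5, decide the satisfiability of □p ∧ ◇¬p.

No, unsatisfiable

1. □p ∧ ◇¬p, w0
2. □p, w0
3. ◇¬p, w0
4. p, w0
5. ¬p, w1
6. p, w1
Accessibility: w0Rw0, w0Rw1, w1Rw0, w1Rw1
Branch closes: p and ¬p both at w1.
Every branch closes; the branch above is one of them.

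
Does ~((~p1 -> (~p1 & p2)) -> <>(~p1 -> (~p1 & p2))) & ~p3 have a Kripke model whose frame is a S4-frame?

No, unsatisfiable

1. ~((~p1 -> (~p1 & p2)) -> <>(~p1 -> (~p1 & p2))) & ~p3, w0
2. ~((~p1 -> (~p1 & p2)) -> <>(~p1 -> (~p1 & p2))), w0
3. ~p3, w0
4. ~p1 -> (~p1 & p2), w0
5. ~<>(~p1 -> (~p1 & p2)), w0
6. ~(~p1 -> (~p1 & p2)), w0
7. ~p1, w0
8. ~(~p1 & p2), w0
9. ~p1 & p2, w0
10. p2, w0
11. ~p2, w0
Accessibility: w0Rw0
Branch closes: p2 and ~p2 both at w0.
All branches of the tableau close; one closing branch shown above.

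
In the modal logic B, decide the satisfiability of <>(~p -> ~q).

1. <>(~p -> ~q), u
2. ~p -> ~q, v   [<>-rule on 1: fresh world v, uRv]
3. ~q, v   [->-rule on 2 (branches; this branch)]
Accessibility: uRu, uRv, vRu, vRv

Satisfiable (open branch found)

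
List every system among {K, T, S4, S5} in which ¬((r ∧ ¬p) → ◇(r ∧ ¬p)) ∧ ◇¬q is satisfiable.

K

T-tableau for the formula:
1. ¬((r ∧ ¬p) → ◇(r ∧ ¬p)) ∧ ◇¬q, w0
2. ¬((r ∧ ¬p) → ◇(r ∧ ¬p)), w0
3. ◇¬q, w0
4. r ∧ ¬p, w0
5. ¬◇(r ∧ ¬p), w0
6. r, w0
7. ¬p, w0
8. ¬(r ∧ ¬p), w0
9. p, w0
Accessibility: w0Rw0
Branch closes: p and ¬p both at w0.
Every branch closes (one shown): unsatisfiable in T, hence also in S4, S5 (every S4/S5-frame is a T-frame).
K-tableau for the formula:
1. ¬((r ∧ ¬p) → ◇(r ∧ ¬p)) ∧ ◇¬q, w0
2. ¬((r ∧ ¬p) → ◇(r ∧ ¬p)), w0
3. ◇¬q, w0
4. r ∧ ¬p, w0
5. ¬◇(r ∧ ¬p), w0
6. r, w0
7. ¬p, w0
8. ¬q, w1
9. ¬(r ∧ ¬p), w1
10. p, w1
Accessibility: w0Rw1
Complete open branch: satisfiable in K.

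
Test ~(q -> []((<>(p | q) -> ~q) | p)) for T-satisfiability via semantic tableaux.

1. ~(q -> []((<>(p | q) -> ~q) | p)), 0
2. q, 0
3. ~[]((<>(p | q) -> ~q) | p), 0
4. ~((<>(p | q) -> ~q) | p), 1
5. ~(<>(p | q) -> ~q), 1
6. ~p, 1
7. <>(p | q), 1
8. q, 1
9. p | q, 2
10. q, 2
Accessibility: 0R0, 0R1, 1R1, 1R2, 2R2

Satisfiable (open branch found)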